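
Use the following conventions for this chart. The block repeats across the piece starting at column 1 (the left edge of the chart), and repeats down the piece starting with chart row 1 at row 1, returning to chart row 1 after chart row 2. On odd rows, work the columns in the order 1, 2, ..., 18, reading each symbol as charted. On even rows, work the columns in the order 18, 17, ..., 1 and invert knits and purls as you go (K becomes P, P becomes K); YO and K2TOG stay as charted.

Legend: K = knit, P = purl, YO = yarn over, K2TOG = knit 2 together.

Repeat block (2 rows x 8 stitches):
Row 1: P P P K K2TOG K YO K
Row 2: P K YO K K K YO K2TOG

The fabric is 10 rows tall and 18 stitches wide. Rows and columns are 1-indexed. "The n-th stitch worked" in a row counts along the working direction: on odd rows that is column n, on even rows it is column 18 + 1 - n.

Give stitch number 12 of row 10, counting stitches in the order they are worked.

== STITCH ==
YO

Derivation:
Row 10: (10-1) mod 2 = 1, so use chart row 2. Even row -> WS.
Chart row 2 tiled across columns 1-18: P K YO K K K YO K2TOG P K YO K K K YO K2TOG P K
WS row: flip the tiled sequence (start at column 18) and apply K<->P; YO and K2TOG stay.
Row 10 as worked: P K K2TOG YO P P P YO P K K2TOG YO P P P YO P K
The 12th stitch worked is YO.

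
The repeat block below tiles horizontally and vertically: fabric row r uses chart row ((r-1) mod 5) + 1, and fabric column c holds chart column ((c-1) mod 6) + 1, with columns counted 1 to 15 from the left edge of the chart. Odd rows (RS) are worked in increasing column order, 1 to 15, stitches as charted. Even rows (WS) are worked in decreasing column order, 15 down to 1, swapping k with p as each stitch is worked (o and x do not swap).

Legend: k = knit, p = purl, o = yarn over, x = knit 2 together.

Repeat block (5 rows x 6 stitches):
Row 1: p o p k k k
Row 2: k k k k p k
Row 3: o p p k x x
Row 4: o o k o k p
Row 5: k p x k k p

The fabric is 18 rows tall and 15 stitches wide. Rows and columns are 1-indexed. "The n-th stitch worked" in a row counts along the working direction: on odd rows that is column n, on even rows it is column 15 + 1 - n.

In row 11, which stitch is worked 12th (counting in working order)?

== STITCH ==
k

Derivation:
Row 11 uses chart row ((11-1) mod 5)+1 = 1. Row 11 is odd, so RS.
Chart row 1 tiled across columns 1-15: p o p k k k p o p k k k p o p
RS row: no reversal, no swap; stitch n worked = column n.
Counting 12 along the worked row gives k.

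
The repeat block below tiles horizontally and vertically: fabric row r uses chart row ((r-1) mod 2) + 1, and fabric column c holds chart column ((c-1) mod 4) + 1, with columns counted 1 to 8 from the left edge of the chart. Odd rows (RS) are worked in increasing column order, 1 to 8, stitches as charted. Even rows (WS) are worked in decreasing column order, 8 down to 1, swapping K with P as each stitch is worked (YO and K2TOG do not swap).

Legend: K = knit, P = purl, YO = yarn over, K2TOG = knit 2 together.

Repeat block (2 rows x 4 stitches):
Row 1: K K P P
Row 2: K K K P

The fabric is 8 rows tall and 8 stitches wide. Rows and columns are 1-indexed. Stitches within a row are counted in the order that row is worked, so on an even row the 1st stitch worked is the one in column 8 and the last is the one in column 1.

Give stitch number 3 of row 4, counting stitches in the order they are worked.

Result:
P

Derivation:
For row 4: chart row = ((4-1) mod 2) + 1 = 2; this is a WS (even) row.
Chart row 2 tiled across columns 1-8: K K K P K K K P
WS: work from column 8 back to column 1 (reverse the tiled row), swapping K<->P (YO and K2TOG unchanged).
Row 4 as worked: K P P P K P P P
The 3rd stitch worked is P.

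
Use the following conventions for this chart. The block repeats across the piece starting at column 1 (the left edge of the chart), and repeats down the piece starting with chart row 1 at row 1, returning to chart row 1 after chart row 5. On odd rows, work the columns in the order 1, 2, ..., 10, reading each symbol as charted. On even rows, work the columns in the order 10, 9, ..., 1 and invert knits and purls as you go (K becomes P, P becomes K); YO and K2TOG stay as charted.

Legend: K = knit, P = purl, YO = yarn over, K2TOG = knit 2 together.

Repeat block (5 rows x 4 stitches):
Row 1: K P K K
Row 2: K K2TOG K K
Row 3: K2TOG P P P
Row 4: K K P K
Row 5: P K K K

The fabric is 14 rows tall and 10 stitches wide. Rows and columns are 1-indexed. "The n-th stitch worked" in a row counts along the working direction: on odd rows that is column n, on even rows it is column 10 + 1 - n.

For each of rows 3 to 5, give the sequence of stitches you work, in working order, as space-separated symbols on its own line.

== ROWS AS WORKED ==
K2TOG P P P K2TOG P P P K2TOG P
P P P K P P P K P P
P K K K P K K K P K

Derivation:
Row 3: chart row 3, RS - tile across columns 1-10 and work as-is.
Row 4: chart row 4, WS - tiled (columns 1-10): K K P K K K P K K K; work from column 10 back to 1 with K<->P swapped.
Row 5: chart row 5, RS - tile across columns 1-10 and work as-is.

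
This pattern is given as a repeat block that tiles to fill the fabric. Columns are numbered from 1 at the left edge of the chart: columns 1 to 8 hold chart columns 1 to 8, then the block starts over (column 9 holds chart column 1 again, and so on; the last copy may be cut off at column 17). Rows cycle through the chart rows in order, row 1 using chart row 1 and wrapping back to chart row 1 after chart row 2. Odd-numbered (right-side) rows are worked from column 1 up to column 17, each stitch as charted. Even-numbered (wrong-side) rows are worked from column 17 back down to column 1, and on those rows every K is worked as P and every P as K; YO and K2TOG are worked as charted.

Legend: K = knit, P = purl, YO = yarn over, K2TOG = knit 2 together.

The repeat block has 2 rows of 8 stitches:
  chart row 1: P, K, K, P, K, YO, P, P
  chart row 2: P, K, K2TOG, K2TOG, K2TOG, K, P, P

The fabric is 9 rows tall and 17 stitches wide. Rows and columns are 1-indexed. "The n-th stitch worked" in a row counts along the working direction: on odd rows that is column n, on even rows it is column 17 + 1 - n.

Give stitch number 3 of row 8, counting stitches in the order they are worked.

== STITCH ==
K

Derivation:
Row 8 uses chart row ((8-1) mod 2)+1 = 2. Row 8 is even, so WS.
Chart row 2 tiled across columns 1-17: P K K2TOG K2TOG K2TOG K P P P K K2TOG K2TOG K2TOG K P P P
WS row: flip the tiled sequence (start at column 17) and apply K<->P; YO and K2TOG stay.
Row 8 as worked: K K K P K2TOG K2TOG K2TOG P K K K P K2TOG K2TOG K2TOG P K
Stitch 3 in working order -> K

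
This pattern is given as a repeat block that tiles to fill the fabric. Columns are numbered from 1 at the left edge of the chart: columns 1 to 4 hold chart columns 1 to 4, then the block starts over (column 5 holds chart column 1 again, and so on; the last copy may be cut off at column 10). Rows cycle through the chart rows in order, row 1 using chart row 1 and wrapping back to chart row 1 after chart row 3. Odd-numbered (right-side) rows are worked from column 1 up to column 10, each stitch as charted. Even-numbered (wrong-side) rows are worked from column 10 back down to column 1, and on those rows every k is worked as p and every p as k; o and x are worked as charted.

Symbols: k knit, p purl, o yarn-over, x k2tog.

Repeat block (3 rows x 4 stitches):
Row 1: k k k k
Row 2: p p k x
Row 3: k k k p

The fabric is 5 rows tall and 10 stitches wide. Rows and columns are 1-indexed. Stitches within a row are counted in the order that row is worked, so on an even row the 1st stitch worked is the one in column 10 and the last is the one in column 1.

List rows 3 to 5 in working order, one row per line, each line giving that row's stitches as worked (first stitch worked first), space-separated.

Result:
k k k p k k k p k k
p p p p p p p p p p
p p k x p p k x p p

Derivation:
Row 3: chart row 3, RS - tile across columns 1-10 and work as-is.
Row 4: chart row 1, WS - tiled (columns 1-10): k k k k k k k k k k; work from column 10 back to 1 with k<->p swapped.
Row 5: chart row 2, RS - tile across columns 1-10 and work as-is.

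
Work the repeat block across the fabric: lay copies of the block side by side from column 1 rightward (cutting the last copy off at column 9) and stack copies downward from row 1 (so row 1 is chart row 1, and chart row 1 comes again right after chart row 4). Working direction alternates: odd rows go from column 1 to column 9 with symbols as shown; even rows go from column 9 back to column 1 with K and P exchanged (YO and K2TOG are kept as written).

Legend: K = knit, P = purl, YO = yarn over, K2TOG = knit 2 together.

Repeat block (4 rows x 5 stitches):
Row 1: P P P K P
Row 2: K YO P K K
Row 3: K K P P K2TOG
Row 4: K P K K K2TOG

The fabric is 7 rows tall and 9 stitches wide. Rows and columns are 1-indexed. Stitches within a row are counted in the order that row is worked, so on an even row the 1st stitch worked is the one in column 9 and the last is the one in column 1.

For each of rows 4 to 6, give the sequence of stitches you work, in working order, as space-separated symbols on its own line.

Result:
P P K P K2TOG P P K P
P P P K P P P P K
P K YO P P P K YO P

Derivation:
Row 4: chart row 4, WS - tiled (columns 1-9): K P K K K2TOG K P K K; work from column 9 back to 1 with K<->P swapped.
Row 5: chart row 1, RS - tile across columns 1-9 and work as-is.
Row 6: chart row 2, WS - tiled (columns 1-9): K YO P K K K YO P K; work from column 9 back to 1 with K<->P swapped.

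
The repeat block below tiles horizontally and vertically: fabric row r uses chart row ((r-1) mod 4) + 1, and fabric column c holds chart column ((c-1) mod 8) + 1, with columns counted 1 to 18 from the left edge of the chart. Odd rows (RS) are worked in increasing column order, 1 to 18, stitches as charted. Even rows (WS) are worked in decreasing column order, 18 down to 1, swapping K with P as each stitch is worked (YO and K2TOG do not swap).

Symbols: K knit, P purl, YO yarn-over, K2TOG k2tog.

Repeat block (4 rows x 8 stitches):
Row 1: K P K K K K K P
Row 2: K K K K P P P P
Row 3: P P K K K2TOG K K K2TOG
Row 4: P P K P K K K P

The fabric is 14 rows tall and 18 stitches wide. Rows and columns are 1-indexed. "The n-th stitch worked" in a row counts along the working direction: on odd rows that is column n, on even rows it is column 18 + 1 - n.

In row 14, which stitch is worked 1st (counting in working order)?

Stitch:
P

Derivation:
For row 14: chart row = ((14-1) mod 4) + 1 = 2; this is a WS (even) row.
Chart row 2 tiled across columns 1-18: K K K K P P P P K K K K P P P P K K
Wrong side: read the tiled row from column 18 down to 1 and exchange K with P (leave YO, K2TOG).
Row 14 as worked: P P K K K K P P P P K K K K P P P P
Counting 1 along the worked row gives P.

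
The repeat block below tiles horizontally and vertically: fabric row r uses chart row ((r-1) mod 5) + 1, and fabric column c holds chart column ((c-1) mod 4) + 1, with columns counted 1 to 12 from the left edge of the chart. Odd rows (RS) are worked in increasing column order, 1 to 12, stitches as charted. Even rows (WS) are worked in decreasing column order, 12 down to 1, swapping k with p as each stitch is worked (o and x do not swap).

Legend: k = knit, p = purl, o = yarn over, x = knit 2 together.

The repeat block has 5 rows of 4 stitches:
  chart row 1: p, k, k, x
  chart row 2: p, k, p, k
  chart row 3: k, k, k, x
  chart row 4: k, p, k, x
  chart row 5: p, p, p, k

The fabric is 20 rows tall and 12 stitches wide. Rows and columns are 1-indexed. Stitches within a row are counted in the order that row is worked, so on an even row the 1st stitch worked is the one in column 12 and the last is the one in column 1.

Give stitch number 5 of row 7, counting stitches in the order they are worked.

Row 7 uses chart row ((7-1) mod 5)+1 = 2. Row 7 is odd, so RS.
Chart row 2 tiled across columns 1-12: p k p k p k p k p k p k
RS row: no reversal, no swap; stitch n worked = column n.
Counting 5 along the worked row gives p.

== STITCH ==
p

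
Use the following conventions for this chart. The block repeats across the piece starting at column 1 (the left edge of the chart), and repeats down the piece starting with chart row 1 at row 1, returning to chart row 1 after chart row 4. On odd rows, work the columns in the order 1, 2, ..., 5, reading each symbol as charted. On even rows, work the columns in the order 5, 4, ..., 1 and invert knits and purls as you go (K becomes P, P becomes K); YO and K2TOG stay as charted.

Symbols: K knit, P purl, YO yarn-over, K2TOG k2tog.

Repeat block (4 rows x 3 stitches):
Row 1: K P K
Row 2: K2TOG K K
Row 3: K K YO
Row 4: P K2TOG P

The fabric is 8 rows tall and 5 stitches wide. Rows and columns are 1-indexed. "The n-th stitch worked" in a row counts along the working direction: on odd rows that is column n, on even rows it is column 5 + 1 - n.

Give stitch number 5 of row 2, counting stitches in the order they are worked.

== STITCH ==
K2TOG

Derivation:
Row 2 uses chart row ((2-1) mod 4)+1 = 2. Row 2 is even, so WS.
Chart row 2 tiled across columns 1-5: K2TOG K K K2TOG K
WS row: flip the tiled sequence (start at column 5) and apply K<->P; YO and K2TOG stay.
Row 2 as worked: P K2TOG P P K2TOG
Counting 5 along the worked row gives K2TOG.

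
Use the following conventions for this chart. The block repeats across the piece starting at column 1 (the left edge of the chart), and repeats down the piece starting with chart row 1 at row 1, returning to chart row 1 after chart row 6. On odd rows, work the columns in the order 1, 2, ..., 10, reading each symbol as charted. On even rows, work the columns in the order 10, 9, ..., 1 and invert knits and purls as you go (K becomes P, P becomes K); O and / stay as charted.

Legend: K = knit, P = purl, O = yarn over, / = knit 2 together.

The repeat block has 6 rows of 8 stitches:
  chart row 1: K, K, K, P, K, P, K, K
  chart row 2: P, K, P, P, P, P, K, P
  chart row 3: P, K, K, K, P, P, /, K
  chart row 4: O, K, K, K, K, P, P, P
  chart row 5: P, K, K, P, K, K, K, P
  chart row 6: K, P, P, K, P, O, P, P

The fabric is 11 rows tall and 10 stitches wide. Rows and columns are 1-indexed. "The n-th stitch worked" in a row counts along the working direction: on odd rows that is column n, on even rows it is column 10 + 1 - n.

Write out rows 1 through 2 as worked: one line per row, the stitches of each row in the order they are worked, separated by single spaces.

== ROWS AS WORKED ==
K K K P K P K K K K
P K K P K K K K P K

Derivation:
Row 1: chart row 1, RS - tile across columns 1-10 and work as-is.
Row 2: chart row 2, WS - tiled (columns 1-10): P K P P P P K P P K; work from column 10 back to 1 with K<->P swapped.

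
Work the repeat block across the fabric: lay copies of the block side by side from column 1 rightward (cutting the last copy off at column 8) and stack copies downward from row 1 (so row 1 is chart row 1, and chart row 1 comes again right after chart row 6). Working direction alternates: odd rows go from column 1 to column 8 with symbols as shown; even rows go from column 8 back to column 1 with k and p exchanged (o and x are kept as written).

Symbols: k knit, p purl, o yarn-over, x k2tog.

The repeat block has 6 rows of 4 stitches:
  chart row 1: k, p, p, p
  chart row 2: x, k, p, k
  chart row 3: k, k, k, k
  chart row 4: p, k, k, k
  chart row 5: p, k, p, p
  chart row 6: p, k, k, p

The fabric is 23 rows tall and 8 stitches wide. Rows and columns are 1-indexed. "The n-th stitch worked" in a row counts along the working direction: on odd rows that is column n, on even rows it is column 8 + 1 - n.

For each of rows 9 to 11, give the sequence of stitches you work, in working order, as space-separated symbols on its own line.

== ROWS AS WORKED ==
k k k k k k k k
p p p k p p p k
p k p p p k p p

Derivation:
Row 9: chart row 3, RS - tile across columns 1-8 and work as-is.
Row 10: chart row 4, WS - tiled (columns 1-8): p k k k p k k k; work from column 8 back to 1 with k<->p swapped.
Row 11: chart row 5, RS - tile across columns 1-8 and work as-is.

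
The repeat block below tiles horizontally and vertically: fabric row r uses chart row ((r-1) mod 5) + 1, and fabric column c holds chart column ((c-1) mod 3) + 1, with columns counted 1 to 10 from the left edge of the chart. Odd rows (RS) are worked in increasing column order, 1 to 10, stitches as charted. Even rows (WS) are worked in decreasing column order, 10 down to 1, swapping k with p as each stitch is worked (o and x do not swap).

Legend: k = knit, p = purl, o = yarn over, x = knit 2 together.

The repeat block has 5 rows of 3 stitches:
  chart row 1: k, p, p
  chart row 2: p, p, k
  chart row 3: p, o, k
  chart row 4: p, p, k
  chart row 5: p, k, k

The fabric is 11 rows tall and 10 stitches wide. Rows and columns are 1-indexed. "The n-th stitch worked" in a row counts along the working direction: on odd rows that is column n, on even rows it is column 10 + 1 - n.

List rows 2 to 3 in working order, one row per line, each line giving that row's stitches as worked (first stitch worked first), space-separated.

Row 2: chart row 2, WS - tiled (columns 1-10): p p k p p k p p k p; work from column 10 back to 1 with k<->p swapped.
Row 3: chart row 3, RS - tile across columns 1-10 and work as-is.

Result:
k p k k p k k p k k
p o k p o k p o k p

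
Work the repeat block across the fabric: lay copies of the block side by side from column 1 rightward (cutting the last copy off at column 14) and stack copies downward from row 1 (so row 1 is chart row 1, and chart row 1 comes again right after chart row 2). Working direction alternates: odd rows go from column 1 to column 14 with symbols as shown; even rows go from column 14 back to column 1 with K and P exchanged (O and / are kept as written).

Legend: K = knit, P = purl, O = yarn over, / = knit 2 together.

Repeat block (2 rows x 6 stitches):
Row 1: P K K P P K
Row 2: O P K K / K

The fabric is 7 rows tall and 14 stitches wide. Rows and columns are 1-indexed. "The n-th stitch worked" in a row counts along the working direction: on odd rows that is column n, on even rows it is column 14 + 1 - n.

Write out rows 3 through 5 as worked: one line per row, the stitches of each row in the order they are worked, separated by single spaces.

Result:
P K K P P K P K K P P K P K
K O P / P P K O P / P P K O
P K K P P K P K K P P K P K

Derivation:
Row 3: chart row 1, RS - tile across columns 1-14 and work as-is.
Row 4: chart row 2, WS - tiled (columns 1-14): O P K K / K O P K K / K O P; work from column 14 back to 1 with K<->P swapped.
Row 5: chart row 1, RS - tile across columns 1-14 and work as-is.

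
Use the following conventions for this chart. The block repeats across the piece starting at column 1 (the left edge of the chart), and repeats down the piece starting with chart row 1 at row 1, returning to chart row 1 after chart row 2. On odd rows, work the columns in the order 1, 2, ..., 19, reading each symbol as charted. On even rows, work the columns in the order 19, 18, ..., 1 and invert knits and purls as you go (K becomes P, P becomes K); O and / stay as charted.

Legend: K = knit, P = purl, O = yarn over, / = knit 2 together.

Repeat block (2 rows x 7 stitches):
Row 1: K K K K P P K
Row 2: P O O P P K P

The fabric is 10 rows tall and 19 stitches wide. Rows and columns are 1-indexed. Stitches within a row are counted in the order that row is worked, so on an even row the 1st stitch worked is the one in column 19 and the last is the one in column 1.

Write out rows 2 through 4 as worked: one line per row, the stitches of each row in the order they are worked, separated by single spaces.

Result:
K K O O K K P K K O O K K P K K O O K
K K K K P P K K K K K P P K K K K K P
K K O O K K P K K O O K K P K K O O K

Derivation:
Row 2: chart row 2, WS - tiled (columns 1-19): P O O P P K P P O O P P K P P O O P P; work from column 19 back to 1 with K<->P swapped.
Row 3: chart row 1, RS - tile across columns 1-19 and work as-is.
Row 4: chart row 2, WS - tiled (columns 1-19): P O O P P K P P O O P P K P P O O P P; work from column 19 back to 1 with K<->P swapped.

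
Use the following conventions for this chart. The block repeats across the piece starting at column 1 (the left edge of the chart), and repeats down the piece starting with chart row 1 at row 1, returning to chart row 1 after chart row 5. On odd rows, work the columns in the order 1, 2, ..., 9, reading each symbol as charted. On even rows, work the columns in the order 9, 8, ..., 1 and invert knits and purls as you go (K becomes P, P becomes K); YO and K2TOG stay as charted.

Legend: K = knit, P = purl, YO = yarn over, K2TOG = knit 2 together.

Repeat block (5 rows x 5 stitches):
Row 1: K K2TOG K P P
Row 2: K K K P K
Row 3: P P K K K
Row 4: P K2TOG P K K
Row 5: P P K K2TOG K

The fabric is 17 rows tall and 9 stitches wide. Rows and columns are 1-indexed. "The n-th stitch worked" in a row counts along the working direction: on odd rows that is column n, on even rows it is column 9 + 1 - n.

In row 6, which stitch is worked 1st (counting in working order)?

Result:
K

Derivation:
For row 6: chart row = ((6-1) mod 5) + 1 = 1; this is a WS (even) row.
Chart row 1 tiled across columns 1-9: K K2TOG K P P K K2TOG K P
Wrong side: read the tiled row from column 9 down to 1 and exchange K with P (leave YO, K2TOG).
Row 6 as worked: K P K2TOG P K K P K2TOG P
Counting 1 along the worked row gives K.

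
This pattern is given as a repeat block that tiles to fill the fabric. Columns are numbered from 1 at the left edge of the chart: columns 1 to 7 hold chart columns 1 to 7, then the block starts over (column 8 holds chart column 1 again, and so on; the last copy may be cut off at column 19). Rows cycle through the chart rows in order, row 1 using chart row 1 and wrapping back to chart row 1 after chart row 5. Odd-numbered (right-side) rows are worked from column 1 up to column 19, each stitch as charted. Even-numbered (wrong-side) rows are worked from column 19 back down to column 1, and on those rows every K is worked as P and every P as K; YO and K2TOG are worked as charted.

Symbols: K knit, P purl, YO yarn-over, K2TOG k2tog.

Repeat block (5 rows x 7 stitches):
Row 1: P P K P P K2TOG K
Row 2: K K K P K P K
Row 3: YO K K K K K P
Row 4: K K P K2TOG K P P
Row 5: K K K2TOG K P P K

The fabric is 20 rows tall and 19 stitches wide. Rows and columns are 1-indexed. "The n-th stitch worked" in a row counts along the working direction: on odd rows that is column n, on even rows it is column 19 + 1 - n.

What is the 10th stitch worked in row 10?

== STITCH ==
K2TOG

Derivation:
Row 10 uses chart row ((10-1) mod 5)+1 = 5. Row 10 is even, so WS.
Chart row 5 tiled across columns 1-19: K K K2TOG K P P K K K K2TOG K P P K K K K2TOG K P
Wrong side: read the tiled row from column 19 down to 1 and exchange K with P (leave YO, K2TOG).
Row 10 as worked: K P K2TOG P P P K K P K2TOG P P P K K P K2TOG P P
The 10th stitch worked is K2TOG.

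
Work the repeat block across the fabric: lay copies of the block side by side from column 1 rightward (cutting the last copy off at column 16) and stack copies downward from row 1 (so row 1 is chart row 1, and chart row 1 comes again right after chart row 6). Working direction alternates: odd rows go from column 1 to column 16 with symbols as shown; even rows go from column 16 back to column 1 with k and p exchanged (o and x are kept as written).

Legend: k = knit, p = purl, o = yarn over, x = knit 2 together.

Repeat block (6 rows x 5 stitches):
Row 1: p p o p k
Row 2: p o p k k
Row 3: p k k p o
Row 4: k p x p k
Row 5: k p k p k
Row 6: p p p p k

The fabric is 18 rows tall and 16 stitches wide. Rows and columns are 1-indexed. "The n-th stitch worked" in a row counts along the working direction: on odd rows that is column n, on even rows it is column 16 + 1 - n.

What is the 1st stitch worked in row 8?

Stitch:
k

Derivation:
For row 8: chart row = ((8-1) mod 6) + 1 = 2; this is a WS (even) row.
Chart row 2 tiled across columns 1-16: p o p k k p o p k k p o p k k p
WS row: flip the tiled sequence (start at column 16) and apply k<->p; o and x stay.
Row 8 as worked: k p p k o k p p k o k p p k o k
Stitch 1 in working order -> k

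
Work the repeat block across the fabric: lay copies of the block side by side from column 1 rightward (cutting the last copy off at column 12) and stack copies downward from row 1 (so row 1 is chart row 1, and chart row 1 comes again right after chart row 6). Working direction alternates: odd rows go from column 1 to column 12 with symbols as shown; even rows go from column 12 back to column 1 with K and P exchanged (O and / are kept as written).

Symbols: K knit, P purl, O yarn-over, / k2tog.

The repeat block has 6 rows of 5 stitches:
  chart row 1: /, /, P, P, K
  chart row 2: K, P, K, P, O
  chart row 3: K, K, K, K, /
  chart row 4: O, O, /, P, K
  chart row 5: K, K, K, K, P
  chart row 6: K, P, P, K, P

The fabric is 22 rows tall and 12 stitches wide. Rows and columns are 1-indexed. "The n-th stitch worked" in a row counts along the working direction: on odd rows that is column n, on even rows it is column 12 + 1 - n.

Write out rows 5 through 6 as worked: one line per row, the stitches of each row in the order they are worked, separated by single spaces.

Result:
K K K K P K K K K P K K
K P K P K K P K P K K P

Derivation:
Row 5: chart row 5, RS - tile across columns 1-12 and work as-is.
Row 6: chart row 6, WS - tiled (columns 1-12): K P P K P K P P K P K P; work from column 12 back to 1 with K<->P swapped.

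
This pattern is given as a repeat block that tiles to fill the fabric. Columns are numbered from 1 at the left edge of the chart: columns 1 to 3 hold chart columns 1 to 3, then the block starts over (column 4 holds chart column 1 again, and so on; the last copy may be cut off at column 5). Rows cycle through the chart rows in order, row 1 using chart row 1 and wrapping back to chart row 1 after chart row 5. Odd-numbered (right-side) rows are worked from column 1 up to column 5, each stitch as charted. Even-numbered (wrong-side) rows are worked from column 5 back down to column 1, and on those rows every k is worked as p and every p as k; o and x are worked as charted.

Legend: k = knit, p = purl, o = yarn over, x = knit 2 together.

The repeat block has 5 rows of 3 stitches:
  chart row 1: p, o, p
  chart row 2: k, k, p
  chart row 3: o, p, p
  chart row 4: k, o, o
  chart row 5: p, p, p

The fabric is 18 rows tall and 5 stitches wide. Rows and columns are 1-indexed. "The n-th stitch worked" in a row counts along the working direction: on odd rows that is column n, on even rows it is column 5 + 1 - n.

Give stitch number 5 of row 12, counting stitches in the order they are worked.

Row 12: (12-1) mod 5 = 1, so use chart row 2. Even row -> WS.
Chart row 2 tiled across columns 1-5: k k p k k
WS row: flip the tiled sequence (start at column 5) and apply k<->p; o and x stay.
Row 12 as worked: p p k p p
The 5th stitch worked is p.

== STITCH ==
p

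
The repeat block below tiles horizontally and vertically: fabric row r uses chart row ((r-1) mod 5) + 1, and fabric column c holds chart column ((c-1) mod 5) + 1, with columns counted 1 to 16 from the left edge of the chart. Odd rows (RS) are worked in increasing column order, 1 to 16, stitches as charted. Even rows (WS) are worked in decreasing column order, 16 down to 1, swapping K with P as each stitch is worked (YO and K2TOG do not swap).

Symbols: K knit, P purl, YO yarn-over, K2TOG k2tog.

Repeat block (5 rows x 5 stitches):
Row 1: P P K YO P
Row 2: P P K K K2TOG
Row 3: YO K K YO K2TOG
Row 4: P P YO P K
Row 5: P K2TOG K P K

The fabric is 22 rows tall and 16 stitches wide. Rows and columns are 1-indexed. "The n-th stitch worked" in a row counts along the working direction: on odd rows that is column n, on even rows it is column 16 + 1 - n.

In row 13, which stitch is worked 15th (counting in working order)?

Result:
K2TOG

Derivation:
Row 13: (13-1) mod 5 = 2, so use chart row 3. Odd row -> RS.
Chart row 3 tiled across columns 1-16: YO K K YO K2TOG YO K K YO K2TOG YO K K YO K2TOG YO
RS: work column 1 to column 16, symbols as charted — the tiled row is the row as worked.
Stitch 15 in working order -> K2TOG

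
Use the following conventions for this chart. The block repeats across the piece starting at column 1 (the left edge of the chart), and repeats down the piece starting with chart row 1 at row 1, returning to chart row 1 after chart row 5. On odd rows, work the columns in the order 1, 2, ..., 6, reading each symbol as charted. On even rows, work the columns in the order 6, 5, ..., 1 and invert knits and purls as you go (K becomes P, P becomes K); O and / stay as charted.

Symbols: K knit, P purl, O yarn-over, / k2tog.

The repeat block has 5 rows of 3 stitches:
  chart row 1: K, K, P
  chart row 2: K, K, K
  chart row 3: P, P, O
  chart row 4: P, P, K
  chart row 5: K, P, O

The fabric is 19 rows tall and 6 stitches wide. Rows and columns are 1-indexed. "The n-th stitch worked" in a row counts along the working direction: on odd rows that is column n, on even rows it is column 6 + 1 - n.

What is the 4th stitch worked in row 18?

== STITCH ==
O

Derivation:
For row 18: chart row = ((18-1) mod 5) + 1 = 3; this is a WS (even) row.
Chart row 3 tiled across columns 1-6: P P O P P O
WS row: flip the tiled sequence (start at column 6) and apply K<->P; O and / stay.
Row 18 as worked: O K K O K K
Stitch 4 in working order -> O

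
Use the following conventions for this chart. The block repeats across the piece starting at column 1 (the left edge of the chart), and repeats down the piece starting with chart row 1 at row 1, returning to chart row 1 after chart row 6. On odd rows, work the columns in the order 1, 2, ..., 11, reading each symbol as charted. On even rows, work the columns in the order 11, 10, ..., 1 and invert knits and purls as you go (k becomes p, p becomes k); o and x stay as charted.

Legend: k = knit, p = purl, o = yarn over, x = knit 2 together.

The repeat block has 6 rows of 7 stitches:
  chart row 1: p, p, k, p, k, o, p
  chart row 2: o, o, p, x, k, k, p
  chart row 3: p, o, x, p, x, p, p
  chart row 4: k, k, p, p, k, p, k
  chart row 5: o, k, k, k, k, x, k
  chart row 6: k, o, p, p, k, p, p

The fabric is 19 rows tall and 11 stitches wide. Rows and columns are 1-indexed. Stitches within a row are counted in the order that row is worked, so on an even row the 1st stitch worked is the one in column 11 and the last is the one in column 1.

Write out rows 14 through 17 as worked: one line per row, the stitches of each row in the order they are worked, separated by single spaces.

Row 14: chart row 2, WS - tiled (columns 1-11): o o p x k k p o o p x; work from column 11 back to 1 with k<->p swapped.
Row 15: chart row 3, RS - tile across columns 1-11 and work as-is.
Row 16: chart row 4, WS - tiled (columns 1-11): k k p p k p k k k p p; work from column 11 back to 1 with k<->p swapped.
Row 17: chart row 5, RS - tile across columns 1-11 and work as-is.

Rows as worked:
x k o o k p p x k o o
p o x p x p p p o x p
k k p p p k p k k p p
o k k k k x k o k k k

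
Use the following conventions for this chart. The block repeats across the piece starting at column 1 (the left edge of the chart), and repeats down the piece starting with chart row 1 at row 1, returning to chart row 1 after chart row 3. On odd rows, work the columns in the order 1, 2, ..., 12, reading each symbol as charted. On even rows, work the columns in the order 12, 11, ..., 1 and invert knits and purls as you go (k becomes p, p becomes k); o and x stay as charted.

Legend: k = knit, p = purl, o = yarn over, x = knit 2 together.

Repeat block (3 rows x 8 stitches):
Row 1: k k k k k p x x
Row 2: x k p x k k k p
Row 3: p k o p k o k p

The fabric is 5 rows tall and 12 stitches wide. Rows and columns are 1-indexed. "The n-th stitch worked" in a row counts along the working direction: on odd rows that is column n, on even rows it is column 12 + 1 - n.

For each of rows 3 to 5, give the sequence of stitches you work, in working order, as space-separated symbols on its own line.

Row 3: chart row 3, RS - tile across columns 1-12 and work as-is.
Row 4: chart row 1, WS - tiled (columns 1-12): k k k k k p x x k k k k; work from column 12 back to 1 with k<->p swapped.
Row 5: chart row 2, RS - tile across columns 1-12 and work as-is.

Rows as worked:
p k o p k o k p p k o p
p p p p x x k p p p p p
x k p x k k k p x k p x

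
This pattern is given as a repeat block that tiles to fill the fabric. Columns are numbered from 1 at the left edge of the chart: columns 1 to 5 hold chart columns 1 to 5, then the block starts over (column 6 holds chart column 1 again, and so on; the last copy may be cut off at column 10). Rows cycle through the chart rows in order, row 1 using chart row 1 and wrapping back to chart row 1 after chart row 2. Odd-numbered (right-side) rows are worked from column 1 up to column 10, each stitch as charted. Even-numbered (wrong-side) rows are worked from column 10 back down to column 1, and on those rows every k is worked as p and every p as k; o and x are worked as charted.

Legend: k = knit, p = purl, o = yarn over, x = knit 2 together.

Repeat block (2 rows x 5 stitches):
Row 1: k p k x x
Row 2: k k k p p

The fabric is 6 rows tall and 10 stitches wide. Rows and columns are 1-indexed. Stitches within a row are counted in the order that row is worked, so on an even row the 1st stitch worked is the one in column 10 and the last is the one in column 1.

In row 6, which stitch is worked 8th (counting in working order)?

Stitch:
p

Derivation:
Row 6: (6-1) mod 2 = 1, so use chart row 2. Even row -> WS.
Chart row 2 tiled across columns 1-10: k k k p p k k k p p
WS: work from column 10 back to column 1 (reverse the tiled row), swapping k<->p (o and x unchanged).
Row 6 as worked: k k p p p k k p p p
Counting 8 along the worked row gives p.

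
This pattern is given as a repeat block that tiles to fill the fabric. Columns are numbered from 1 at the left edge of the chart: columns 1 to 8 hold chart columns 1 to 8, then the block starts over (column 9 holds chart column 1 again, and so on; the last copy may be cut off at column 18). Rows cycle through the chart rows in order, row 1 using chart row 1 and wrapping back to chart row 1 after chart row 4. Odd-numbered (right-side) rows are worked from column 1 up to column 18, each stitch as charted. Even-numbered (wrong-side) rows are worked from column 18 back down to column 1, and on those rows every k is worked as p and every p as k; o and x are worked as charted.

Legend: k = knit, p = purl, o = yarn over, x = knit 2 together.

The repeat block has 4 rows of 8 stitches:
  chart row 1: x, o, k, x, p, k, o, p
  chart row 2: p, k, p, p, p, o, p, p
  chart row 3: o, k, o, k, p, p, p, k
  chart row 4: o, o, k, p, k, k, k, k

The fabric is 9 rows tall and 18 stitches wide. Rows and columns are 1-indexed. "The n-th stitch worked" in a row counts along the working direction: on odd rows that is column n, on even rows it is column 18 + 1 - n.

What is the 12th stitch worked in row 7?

== STITCH ==
k

Derivation:
Row 7 uses chart row ((7-1) mod 4)+1 = 3. Row 7 is odd, so RS.
Chart row 3 tiled across columns 1-18: o k o k p p p k o k o k p p p k o k
RS row: no reversal, no swap; stitch n worked = column n.
The 12th stitch worked is k.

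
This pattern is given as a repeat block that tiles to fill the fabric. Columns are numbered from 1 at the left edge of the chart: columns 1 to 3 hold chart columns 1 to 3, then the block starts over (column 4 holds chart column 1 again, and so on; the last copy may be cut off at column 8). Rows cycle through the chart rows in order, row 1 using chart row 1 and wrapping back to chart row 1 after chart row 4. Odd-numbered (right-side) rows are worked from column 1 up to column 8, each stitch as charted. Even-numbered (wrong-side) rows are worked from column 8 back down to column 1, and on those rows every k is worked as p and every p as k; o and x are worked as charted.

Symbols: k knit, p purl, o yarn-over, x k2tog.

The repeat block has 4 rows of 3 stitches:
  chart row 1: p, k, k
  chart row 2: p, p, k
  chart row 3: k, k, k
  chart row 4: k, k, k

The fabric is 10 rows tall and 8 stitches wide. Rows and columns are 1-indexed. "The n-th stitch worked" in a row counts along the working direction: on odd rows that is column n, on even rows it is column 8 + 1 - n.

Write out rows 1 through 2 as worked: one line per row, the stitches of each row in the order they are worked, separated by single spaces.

Row 1: chart row 1, RS - tile across columns 1-8 and work as-is.
Row 2: chart row 2, WS - tiled (columns 1-8): p p k p p k p p; work from column 8 back to 1 with k<->p swapped.

Result:
p k k p k k p k
k k p k k p k k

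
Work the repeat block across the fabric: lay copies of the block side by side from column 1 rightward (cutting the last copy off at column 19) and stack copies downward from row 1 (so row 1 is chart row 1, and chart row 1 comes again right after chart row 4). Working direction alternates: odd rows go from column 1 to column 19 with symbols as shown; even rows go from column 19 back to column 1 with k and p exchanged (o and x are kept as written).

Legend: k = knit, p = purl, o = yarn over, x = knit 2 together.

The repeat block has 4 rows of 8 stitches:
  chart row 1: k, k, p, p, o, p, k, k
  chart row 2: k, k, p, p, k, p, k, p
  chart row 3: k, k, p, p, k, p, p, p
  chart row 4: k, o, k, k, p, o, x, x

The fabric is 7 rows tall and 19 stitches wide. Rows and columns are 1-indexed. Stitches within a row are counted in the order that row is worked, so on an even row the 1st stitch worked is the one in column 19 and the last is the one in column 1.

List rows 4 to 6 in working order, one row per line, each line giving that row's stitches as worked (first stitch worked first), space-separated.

Row 4: chart row 4, WS - tiled (columns 1-19): k o k k p o x x k o k k p o x x k o k; work from column 19 back to 1 with k<->p swapped.
Row 5: chart row 1, RS - tile across columns 1-19 and work as-is.
Row 6: chart row 2, WS - tiled (columns 1-19): k k p p k p k p k k p p k p k p k k p; work from column 19 back to 1 with k<->p swapped.

== ROWS AS WORKED ==
p o p x x o k p p o p x x o k p p o p
k k p p o p k k k k p p o p k k k k p
k p p k p k p k k p p k p k p k k p p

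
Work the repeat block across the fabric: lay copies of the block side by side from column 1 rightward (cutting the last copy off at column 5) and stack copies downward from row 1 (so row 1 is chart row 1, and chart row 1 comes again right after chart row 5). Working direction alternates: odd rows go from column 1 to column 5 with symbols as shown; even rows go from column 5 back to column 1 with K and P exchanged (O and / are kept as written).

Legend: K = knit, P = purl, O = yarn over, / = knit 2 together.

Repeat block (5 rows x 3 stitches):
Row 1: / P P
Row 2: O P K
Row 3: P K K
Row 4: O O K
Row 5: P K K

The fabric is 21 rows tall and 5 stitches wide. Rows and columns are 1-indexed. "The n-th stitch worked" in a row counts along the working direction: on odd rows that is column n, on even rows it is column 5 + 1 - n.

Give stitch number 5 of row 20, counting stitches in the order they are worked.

For row 20: chart row = ((20-1) mod 5) + 1 = 5; this is a WS (even) row.
Chart row 5 tiled across columns 1-5: P K K P K
WS: work from column 5 back to column 1 (reverse the tiled row), swapping K<->P (O and / unchanged).
Row 20 as worked: P K P P K
Stitch 5 in working order -> K

Stitch:
K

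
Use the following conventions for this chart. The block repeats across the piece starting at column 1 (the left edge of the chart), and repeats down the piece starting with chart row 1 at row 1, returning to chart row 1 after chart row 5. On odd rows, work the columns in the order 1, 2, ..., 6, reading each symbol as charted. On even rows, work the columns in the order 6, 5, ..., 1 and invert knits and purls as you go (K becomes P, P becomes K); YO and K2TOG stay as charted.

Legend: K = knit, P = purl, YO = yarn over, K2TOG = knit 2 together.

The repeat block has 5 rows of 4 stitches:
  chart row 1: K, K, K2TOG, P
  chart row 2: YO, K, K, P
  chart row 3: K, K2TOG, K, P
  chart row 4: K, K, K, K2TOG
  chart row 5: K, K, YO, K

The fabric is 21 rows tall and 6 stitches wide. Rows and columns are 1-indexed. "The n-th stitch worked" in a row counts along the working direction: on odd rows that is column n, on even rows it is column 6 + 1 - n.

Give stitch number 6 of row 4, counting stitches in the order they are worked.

Stitch:
P

Derivation:
Row 4: (4-1) mod 5 = 3, so use chart row 4. Even row -> WS.
Chart row 4 tiled across columns 1-6: K K K K2TOG K K
WS row: flip the tiled sequence (start at column 6) and apply K<->P; YO and K2TOG stay.
Row 4 as worked: P P K2TOG P P P
The 6th stitch worked is P.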